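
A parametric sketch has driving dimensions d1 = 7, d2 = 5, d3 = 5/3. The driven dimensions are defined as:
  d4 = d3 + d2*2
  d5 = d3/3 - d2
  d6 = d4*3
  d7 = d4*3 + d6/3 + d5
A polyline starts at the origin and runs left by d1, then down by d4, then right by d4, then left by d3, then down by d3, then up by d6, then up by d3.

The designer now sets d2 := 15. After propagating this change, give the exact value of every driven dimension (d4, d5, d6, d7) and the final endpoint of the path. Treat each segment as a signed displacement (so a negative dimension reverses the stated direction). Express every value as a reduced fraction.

d4 = 95/3
d5 = -130/9
d6 = 95
d7 = 1010/9
endpoint = (23, 190/3)

Apply edit: d2 := 15
  d4 = d3 + d2*2 = 95/3
  d5 = d3/3 - d2 = -130/9
  d6 = d4*3 = 95
  d7 = d4*3 + d6/3 + d5 = 1010/9
Walk from origin (0, 0):
  seg 1: left by d1 = 7 → (-7, 0)
  seg 2: down by d4 = 95/3 → (-7, -95/3)
  seg 3: right by d4 = 95/3 → (74/3, -95/3)
  seg 4: left by d3 = 5/3 → (23, -95/3)
  seg 5: down by d3 = 5/3 → (23, -100/3)
  seg 6: up by d6 = 95 → (23, 185/3)
  seg 7: up by d3 = 5/3 → (23, 190/3)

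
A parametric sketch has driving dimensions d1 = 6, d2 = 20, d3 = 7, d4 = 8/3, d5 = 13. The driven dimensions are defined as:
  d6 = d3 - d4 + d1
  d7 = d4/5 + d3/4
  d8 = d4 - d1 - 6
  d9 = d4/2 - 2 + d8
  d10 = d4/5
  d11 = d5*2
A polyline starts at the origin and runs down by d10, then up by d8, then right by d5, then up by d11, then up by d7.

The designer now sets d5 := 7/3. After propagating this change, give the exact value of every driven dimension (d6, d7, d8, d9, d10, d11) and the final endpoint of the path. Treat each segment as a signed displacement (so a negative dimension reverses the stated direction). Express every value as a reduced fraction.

d6 = 31/3
d7 = 137/60
d8 = -28/3
d9 = -10
d10 = 8/15
d11 = 14/3
endpoint = (7/3, -35/12)

Apply edit: d5 := 7/3
  d6 = d3 - d4 + d1 = 31/3
  d7 = d4/5 + d3/4 = 137/60
  d8 = d4 - d1 - 6 = -28/3
  d9 = d4/2 - 2 + d8 = -10
  d10 = d4/5 = 8/15
  d11 = d5*2 = 14/3
Walk from origin (0, 0):
  seg 1: down by d10 = 8/15 → (0, -8/15)
  seg 2: up by d8 = -28/3 → (0, -148/15)
  seg 3: right by d5 = 7/3 → (7/3, -148/15)
  seg 4: up by d11 = 14/3 → (7/3, -26/5)
  seg 5: up by d7 = 137/60 → (7/3, -35/12)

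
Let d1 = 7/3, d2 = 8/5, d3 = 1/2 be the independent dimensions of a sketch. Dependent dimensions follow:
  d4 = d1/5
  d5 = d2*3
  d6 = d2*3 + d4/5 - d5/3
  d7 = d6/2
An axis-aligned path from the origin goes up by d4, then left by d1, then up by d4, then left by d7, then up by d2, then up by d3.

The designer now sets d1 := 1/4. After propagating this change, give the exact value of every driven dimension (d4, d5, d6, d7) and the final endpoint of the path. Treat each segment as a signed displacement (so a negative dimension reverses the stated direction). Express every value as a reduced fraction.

Apply edit: d1 := 1/4
  d4 = d1/5 = 1/20
  d5 = d2*3 = 24/5
  d6 = d2*3 + d4/5 - d5/3 = 321/100
  d7 = d6/2 = 321/200
Walk from origin (0, 0):
  seg 1: up by d4 = 1/20 → (0, 1/20)
  seg 2: left by d1 = 1/4 → (-1/4, 1/20)
  seg 3: up by d4 = 1/20 → (-1/4, 1/10)
  seg 4: left by d7 = 321/200 → (-371/200, 1/10)
  seg 5: up by d2 = 8/5 → (-371/200, 17/10)
  seg 6: up by d3 = 1/2 → (-371/200, 11/5)

d4 = 1/20
d5 = 24/5
d6 = 321/100
d7 = 321/200
endpoint = (-371/200, 11/5)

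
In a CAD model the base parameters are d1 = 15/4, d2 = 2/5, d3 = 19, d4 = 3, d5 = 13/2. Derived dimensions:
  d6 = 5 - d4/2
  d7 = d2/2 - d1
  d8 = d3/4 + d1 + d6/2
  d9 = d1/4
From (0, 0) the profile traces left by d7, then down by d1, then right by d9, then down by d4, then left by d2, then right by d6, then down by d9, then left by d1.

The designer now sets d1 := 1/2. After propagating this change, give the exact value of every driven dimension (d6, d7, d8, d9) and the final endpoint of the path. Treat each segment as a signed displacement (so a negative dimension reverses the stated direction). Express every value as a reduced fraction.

d6 = 7/2
d7 = -3/10
d8 = 7
d9 = 1/8
endpoint = (121/40, -29/8)

Apply edit: d1 := 1/2
  d6 = 5 - d4/2 = 7/2
  d7 = d2/2 - d1 = -3/10
  d8 = d3/4 + d1 + d6/2 = 7
  d9 = d1/4 = 1/8
Walk from origin (0, 0):
  seg 1: left by d7 = -3/10 → (3/10, 0)
  seg 2: down by d1 = 1/2 → (3/10, -1/2)
  seg 3: right by d9 = 1/8 → (17/40, -1/2)
  seg 4: down by d4 = 3 → (17/40, -7/2)
  seg 5: left by d2 = 2/5 → (1/40, -7/2)
  seg 6: right by d6 = 7/2 → (141/40, -7/2)
  seg 7: down by d9 = 1/8 → (141/40, -29/8)
  seg 8: left by d1 = 1/2 → (121/40, -29/8)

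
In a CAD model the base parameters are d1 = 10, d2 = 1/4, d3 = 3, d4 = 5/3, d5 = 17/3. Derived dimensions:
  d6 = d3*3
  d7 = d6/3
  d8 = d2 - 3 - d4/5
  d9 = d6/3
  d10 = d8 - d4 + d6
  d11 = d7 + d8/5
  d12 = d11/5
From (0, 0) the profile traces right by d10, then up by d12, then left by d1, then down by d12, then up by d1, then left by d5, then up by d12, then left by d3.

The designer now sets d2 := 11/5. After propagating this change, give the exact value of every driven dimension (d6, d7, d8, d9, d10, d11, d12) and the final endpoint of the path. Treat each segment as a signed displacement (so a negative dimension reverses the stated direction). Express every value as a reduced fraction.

Apply edit: d2 := 11/5
  d6 = d3*3 = 9
  d7 = d6/3 = 3
  d8 = d2 - 3 - d4/5 = -17/15
  d9 = d6/3 = 3
  d10 = d8 - d4 + d6 = 31/5
  d11 = d7 + d8/5 = 208/75
  d12 = d11/5 = 208/375
Walk from origin (0, 0):
  seg 1: right by d10 = 31/5 → (31/5, 0)
  seg 2: up by d12 = 208/375 → (31/5, 208/375)
  seg 3: left by d1 = 10 → (-19/5, 208/375)
  seg 4: down by d12 = 208/375 → (-19/5, 0)
  seg 5: up by d1 = 10 → (-19/5, 10)
  seg 6: left by d5 = 17/3 → (-142/15, 10)
  seg 7: up by d12 = 208/375 → (-142/15, 3958/375)
  seg 8: left by d3 = 3 → (-187/15, 3958/375)

d6 = 9
d7 = 3
d8 = -17/15
d9 = 3
d10 = 31/5
d11 = 208/75
d12 = 208/375
endpoint = (-187/15, 3958/375)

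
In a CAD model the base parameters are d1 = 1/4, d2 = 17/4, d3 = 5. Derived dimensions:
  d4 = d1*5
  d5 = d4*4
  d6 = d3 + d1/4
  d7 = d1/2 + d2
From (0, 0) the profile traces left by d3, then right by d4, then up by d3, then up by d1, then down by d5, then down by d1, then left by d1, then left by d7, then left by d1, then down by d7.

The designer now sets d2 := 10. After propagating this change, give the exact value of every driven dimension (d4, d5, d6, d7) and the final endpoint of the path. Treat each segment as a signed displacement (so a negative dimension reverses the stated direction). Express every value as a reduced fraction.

d4 = 5/4
d5 = 5
d6 = 81/16
d7 = 81/8
endpoint = (-115/8, -81/8)

Apply edit: d2 := 10
  d4 = d1*5 = 5/4
  d5 = d4*4 = 5
  d6 = d3 + d1/4 = 81/16
  d7 = d1/2 + d2 = 81/8
Walk from origin (0, 0):
  seg 1: left by d3 = 5 → (-5, 0)
  seg 2: right by d4 = 5/4 → (-15/4, 0)
  seg 3: up by d3 = 5 → (-15/4, 5)
  seg 4: up by d1 = 1/4 → (-15/4, 21/4)
  seg 5: down by d5 = 5 → (-15/4, 1/4)
  seg 6: down by d1 = 1/4 → (-15/4, 0)
  seg 7: left by d1 = 1/4 → (-4, 0)
  seg 8: left by d7 = 81/8 → (-113/8, 0)
  seg 9: left by d1 = 1/4 → (-115/8, 0)
  seg 10: down by d7 = 81/8 → (-115/8, -81/8)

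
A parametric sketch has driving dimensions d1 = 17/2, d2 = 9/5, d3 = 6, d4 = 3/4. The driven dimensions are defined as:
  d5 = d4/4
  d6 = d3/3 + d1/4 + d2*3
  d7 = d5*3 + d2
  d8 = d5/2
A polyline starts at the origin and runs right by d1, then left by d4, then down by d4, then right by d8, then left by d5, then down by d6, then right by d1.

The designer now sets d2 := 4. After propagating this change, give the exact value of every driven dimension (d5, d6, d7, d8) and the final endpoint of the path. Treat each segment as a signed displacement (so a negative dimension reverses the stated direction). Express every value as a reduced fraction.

Apply edit: d2 := 4
  d5 = d4/4 = 3/16
  d6 = d3/3 + d1/4 + d2*3 = 129/8
  d7 = d5*3 + d2 = 73/16
  d8 = d5/2 = 3/32
Walk from origin (0, 0):
  seg 1: right by d1 = 17/2 → (17/2, 0)
  seg 2: left by d4 = 3/4 → (31/4, 0)
  seg 3: down by d4 = 3/4 → (31/4, -3/4)
  seg 4: right by d8 = 3/32 → (251/32, -3/4)
  seg 5: left by d5 = 3/16 → (245/32, -3/4)
  seg 6: down by d6 = 129/8 → (245/32, -135/8)
  seg 7: right by d1 = 17/2 → (517/32, -135/8)

d5 = 3/16
d6 = 129/8
d7 = 73/16
d8 = 3/32
endpoint = (517/32, -135/8)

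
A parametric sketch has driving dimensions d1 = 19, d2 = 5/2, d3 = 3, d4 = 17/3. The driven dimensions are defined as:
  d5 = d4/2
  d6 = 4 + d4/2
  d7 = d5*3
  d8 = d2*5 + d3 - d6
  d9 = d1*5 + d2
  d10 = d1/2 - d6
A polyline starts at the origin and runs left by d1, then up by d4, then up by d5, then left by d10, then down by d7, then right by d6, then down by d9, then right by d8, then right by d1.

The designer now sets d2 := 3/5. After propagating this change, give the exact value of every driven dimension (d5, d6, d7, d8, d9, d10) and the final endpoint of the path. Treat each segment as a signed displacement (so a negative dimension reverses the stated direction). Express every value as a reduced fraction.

d5 = 17/6
d6 = 41/6
d7 = 17/2
d8 = -5/6
d9 = 478/5
d10 = 8/3
endpoint = (10/3, -478/5)

Apply edit: d2 := 3/5
  d5 = d4/2 = 17/6
  d6 = 4 + d4/2 = 41/6
  d7 = d5*3 = 17/2
  d8 = d2*5 + d3 - d6 = -5/6
  d9 = d1*5 + d2 = 478/5
  d10 = d1/2 - d6 = 8/3
Walk from origin (0, 0):
  seg 1: left by d1 = 19 → (-19, 0)
  seg 2: up by d4 = 17/3 → (-19, 17/3)
  seg 3: up by d5 = 17/6 → (-19, 17/2)
  seg 4: left by d10 = 8/3 → (-65/3, 17/2)
  seg 5: down by d7 = 17/2 → (-65/3, 0)
  seg 6: right by d6 = 41/6 → (-89/6, 0)
  seg 7: down by d9 = 478/5 → (-89/6, -478/5)
  seg 8: right by d8 = -5/6 → (-47/3, -478/5)
  seg 9: right by d1 = 19 → (10/3, -478/5)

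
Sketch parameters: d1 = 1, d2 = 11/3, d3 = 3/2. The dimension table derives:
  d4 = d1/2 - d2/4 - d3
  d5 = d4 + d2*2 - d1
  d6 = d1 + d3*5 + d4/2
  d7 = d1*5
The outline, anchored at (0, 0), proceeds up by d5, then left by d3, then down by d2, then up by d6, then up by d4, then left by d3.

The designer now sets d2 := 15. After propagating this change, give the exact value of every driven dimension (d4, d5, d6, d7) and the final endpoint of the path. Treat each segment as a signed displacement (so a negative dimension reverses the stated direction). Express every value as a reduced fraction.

d4 = -19/4
d5 = 97/4
d6 = 49/8
d7 = 5
endpoint = (-3, 85/8)

Apply edit: d2 := 15
  d4 = d1/2 - d2/4 - d3 = -19/4
  d5 = d4 + d2*2 - d1 = 97/4
  d6 = d1 + d3*5 + d4/2 = 49/8
  d7 = d1*5 = 5
Walk from origin (0, 0):
  seg 1: up by d5 = 97/4 → (0, 97/4)
  seg 2: left by d3 = 3/2 → (-3/2, 97/4)
  seg 3: down by d2 = 15 → (-3/2, 37/4)
  seg 4: up by d6 = 49/8 → (-3/2, 123/8)
  seg 5: up by d4 = -19/4 → (-3/2, 85/8)
  seg 6: left by d3 = 3/2 → (-3, 85/8)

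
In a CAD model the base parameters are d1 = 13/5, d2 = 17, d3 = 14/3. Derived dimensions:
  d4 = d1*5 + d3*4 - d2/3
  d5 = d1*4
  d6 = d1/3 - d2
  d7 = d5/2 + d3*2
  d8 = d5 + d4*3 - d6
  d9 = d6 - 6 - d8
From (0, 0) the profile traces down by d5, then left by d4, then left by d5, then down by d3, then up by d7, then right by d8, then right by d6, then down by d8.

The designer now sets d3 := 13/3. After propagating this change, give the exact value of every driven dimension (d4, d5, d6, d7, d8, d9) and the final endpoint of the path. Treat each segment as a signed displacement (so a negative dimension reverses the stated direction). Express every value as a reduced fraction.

d4 = 74/3
d5 = 52/5
d6 = -242/15
d7 = 208/15
d8 = 1508/15
d9 = -368/3
endpoint = (148/3, -507/5)

Apply edit: d3 := 13/3
  d4 = d1*5 + d3*4 - d2/3 = 74/3
  d5 = d1*4 = 52/5
  d6 = d1/3 - d2 = -242/15
  d7 = d5/2 + d3*2 = 208/15
  d8 = d5 + d4*3 - d6 = 1508/15
  d9 = d6 - 6 - d8 = -368/3
Walk from origin (0, 0):
  seg 1: down by d5 = 52/5 → (0, -52/5)
  seg 2: left by d4 = 74/3 → (-74/3, -52/5)
  seg 3: left by d5 = 52/5 → (-526/15, -52/5)
  seg 4: down by d3 = 13/3 → (-526/15, -221/15)
  seg 5: up by d7 = 208/15 → (-526/15, -13/15)
  seg 6: right by d8 = 1508/15 → (982/15, -13/15)
  seg 7: right by d6 = -242/15 → (148/3, -13/15)
  seg 8: down by d8 = 1508/15 → (148/3, -507/5)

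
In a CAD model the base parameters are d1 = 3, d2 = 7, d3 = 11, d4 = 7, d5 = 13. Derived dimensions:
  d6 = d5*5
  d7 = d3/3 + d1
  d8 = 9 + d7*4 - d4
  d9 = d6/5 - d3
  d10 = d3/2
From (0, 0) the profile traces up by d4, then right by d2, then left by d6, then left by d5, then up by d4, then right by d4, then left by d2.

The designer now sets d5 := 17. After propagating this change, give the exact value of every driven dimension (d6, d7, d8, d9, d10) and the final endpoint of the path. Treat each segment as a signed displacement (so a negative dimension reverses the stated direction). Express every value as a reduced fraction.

d6 = 85
d7 = 20/3
d8 = 86/3
d9 = 6
d10 = 11/2
endpoint = (-95, 14)

Apply edit: d5 := 17
  d6 = d5*5 = 85
  d7 = d3/3 + d1 = 20/3
  d8 = 9 + d7*4 - d4 = 86/3
  d9 = d6/5 - d3 = 6
  d10 = d3/2 = 11/2
Walk from origin (0, 0):
  seg 1: up by d4 = 7 → (0, 7)
  seg 2: right by d2 = 7 → (7, 7)
  seg 3: left by d6 = 85 → (-78, 7)
  seg 4: left by d5 = 17 → (-95, 7)
  seg 5: up by d4 = 7 → (-95, 14)
  seg 6: right by d4 = 7 → (-88, 14)
  seg 7: left by d2 = 7 → (-95, 14)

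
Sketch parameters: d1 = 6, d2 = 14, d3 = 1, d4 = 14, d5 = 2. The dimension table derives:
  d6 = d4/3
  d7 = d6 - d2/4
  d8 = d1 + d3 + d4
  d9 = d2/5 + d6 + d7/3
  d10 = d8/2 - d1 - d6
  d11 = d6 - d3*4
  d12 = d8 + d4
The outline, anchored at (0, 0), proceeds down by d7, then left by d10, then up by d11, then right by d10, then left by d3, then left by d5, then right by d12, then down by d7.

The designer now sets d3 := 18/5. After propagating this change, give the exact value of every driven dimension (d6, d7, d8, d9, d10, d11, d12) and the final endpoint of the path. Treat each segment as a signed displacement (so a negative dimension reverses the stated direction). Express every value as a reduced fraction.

d6 = 14/3
d7 = 7/6
d8 = 118/5
d9 = 707/90
d10 = 17/15
d11 = -146/15
d12 = 188/5
endpoint = (32, -181/15)

Apply edit: d3 := 18/5
  d6 = d4/3 = 14/3
  d7 = d6 - d2/4 = 7/6
  d8 = d1 + d3 + d4 = 118/5
  d9 = d2/5 + d6 + d7/3 = 707/90
  d10 = d8/2 - d1 - d6 = 17/15
  d11 = d6 - d3*4 = -146/15
  d12 = d8 + d4 = 188/5
Walk from origin (0, 0):
  seg 1: down by d7 = 7/6 → (0, -7/6)
  seg 2: left by d10 = 17/15 → (-17/15, -7/6)
  seg 3: up by d11 = -146/15 → (-17/15, -109/10)
  seg 4: right by d10 = 17/15 → (0, -109/10)
  seg 5: left by d3 = 18/5 → (-18/5, -109/10)
  seg 6: left by d5 = 2 → (-28/5, -109/10)
  seg 7: right by d12 = 188/5 → (32, -109/10)
  seg 8: down by d7 = 7/6 → (32, -181/15)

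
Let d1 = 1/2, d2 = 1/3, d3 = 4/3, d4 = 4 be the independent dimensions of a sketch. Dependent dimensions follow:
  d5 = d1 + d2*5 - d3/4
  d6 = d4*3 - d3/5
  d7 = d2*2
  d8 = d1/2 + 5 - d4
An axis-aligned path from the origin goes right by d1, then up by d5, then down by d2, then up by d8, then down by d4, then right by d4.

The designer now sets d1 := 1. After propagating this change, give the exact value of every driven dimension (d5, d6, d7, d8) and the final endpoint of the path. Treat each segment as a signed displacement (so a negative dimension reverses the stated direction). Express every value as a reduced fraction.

d5 = 7/3
d6 = 176/15
d7 = 2/3
d8 = 3/2
endpoint = (5, -1/2)

Apply edit: d1 := 1
  d5 = d1 + d2*5 - d3/4 = 7/3
  d6 = d4*3 - d3/5 = 176/15
  d7 = d2*2 = 2/3
  d8 = d1/2 + 5 - d4 = 3/2
Walk from origin (0, 0):
  seg 1: right by d1 = 1 → (1, 0)
  seg 2: up by d5 = 7/3 → (1, 7/3)
  seg 3: down by d2 = 1/3 → (1, 2)
  seg 4: up by d8 = 3/2 → (1, 7/2)
  seg 5: down by d4 = 4 → (1, -1/2)
  seg 6: right by d4 = 4 → (5, -1/2)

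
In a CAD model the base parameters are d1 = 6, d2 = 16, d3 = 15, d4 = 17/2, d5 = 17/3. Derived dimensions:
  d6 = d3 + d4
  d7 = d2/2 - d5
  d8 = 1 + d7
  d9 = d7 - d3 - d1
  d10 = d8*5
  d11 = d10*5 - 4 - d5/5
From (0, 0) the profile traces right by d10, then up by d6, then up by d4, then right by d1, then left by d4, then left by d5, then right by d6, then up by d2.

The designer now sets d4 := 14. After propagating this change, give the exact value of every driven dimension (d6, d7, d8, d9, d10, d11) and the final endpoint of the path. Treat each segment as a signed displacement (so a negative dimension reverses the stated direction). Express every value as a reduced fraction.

Apply edit: d4 := 14
  d6 = d3 + d4 = 29
  d7 = d2/2 - d5 = 7/3
  d8 = 1 + d7 = 10/3
  d9 = d7 - d3 - d1 = -56/3
  d10 = d8*5 = 50/3
  d11 = d10*5 - 4 - d5/5 = 391/5
Walk from origin (0, 0):
  seg 1: right by d10 = 50/3 → (50/3, 0)
  seg 2: up by d6 = 29 → (50/3, 29)
  seg 3: up by d4 = 14 → (50/3, 43)
  seg 4: right by d1 = 6 → (68/3, 43)
  seg 5: left by d4 = 14 → (26/3, 43)
  seg 6: left by d5 = 17/3 → (3, 43)
  seg 7: right by d6 = 29 → (32, 43)
  seg 8: up by d2 = 16 → (32, 59)

d6 = 29
d7 = 7/3
d8 = 10/3
d9 = -56/3
d10 = 50/3
d11 = 391/5
endpoint = (32, 59)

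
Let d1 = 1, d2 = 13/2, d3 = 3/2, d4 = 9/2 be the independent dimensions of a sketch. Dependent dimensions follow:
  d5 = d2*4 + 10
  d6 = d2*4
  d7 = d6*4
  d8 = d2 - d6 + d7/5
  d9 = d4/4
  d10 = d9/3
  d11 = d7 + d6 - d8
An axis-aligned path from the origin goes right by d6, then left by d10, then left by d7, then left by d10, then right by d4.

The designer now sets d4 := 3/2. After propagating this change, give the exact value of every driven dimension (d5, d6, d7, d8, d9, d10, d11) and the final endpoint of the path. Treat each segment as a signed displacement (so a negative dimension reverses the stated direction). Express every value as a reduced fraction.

Apply edit: d4 := 3/2
  d5 = d2*4 + 10 = 36
  d6 = d2*4 = 26
  d7 = d6*4 = 104
  d8 = d2 - d6 + d7/5 = 13/10
  d9 = d4/4 = 3/8
  d10 = d9/3 = 1/8
  d11 = d7 + d6 - d8 = 1287/10
Walk from origin (0, 0):
  seg 1: right by d6 = 26 → (26, 0)
  seg 2: left by d10 = 1/8 → (207/8, 0)
  seg 3: left by d7 = 104 → (-625/8, 0)
  seg 4: left by d10 = 1/8 → (-313/4, 0)
  seg 5: right by d4 = 3/2 → (-307/4, 0)

d5 = 36
d6 = 26
d7 = 104
d8 = 13/10
d9 = 3/8
d10 = 1/8
d11 = 1287/10
endpoint = (-307/4, 0)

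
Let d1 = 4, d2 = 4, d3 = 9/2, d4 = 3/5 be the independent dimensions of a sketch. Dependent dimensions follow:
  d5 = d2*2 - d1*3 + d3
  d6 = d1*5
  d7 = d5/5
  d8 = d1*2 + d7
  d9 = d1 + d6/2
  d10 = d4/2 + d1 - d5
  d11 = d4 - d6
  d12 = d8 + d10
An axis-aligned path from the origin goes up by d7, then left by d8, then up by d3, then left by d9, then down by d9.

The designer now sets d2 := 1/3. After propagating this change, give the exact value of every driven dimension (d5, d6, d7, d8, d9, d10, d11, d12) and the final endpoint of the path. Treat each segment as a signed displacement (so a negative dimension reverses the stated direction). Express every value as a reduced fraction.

d5 = -41/6
d6 = 20
d7 = -41/30
d8 = 199/30
d9 = 14
d10 = 167/15
d11 = -97/5
d12 = 533/30
endpoint = (-619/30, -163/15)

Apply edit: d2 := 1/3
  d5 = d2*2 - d1*3 + d3 = -41/6
  d6 = d1*5 = 20
  d7 = d5/5 = -41/30
  d8 = d1*2 + d7 = 199/30
  d9 = d1 + d6/2 = 14
  d10 = d4/2 + d1 - d5 = 167/15
  d11 = d4 - d6 = -97/5
  d12 = d8 + d10 = 533/30
Walk from origin (0, 0):
  seg 1: up by d7 = -41/30 → (0, -41/30)
  seg 2: left by d8 = 199/30 → (-199/30, -41/30)
  seg 3: up by d3 = 9/2 → (-199/30, 47/15)
  seg 4: left by d9 = 14 → (-619/30, 47/15)
  seg 5: down by d9 = 14 → (-619/30, -163/15)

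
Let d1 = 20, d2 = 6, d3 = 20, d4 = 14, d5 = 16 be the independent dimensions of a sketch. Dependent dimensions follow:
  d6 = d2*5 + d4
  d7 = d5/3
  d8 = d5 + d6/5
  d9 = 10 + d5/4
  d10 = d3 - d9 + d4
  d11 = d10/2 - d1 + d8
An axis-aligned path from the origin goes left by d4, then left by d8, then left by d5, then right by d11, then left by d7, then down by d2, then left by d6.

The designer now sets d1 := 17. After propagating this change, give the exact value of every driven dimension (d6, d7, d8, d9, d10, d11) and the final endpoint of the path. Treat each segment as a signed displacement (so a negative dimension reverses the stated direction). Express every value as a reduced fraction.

Apply edit: d1 := 17
  d6 = d2*5 + d4 = 44
  d7 = d5/3 = 16/3
  d8 = d5 + d6/5 = 124/5
  d9 = 10 + d5/4 = 14
  d10 = d3 - d9 + d4 = 20
  d11 = d10/2 - d1 + d8 = 89/5
Walk from origin (0, 0):
  seg 1: left by d4 = 14 → (-14, 0)
  seg 2: left by d8 = 124/5 → (-194/5, 0)
  seg 3: left by d5 = 16 → (-274/5, 0)
  seg 4: right by d11 = 89/5 → (-37, 0)
  seg 5: left by d7 = 16/3 → (-127/3, 0)
  seg 6: down by d2 = 6 → (-127/3, -6)
  seg 7: left by d6 = 44 → (-259/3, -6)

d6 = 44
d7 = 16/3
d8 = 124/5
d9 = 14
d10 = 20
d11 = 89/5
endpoint = (-259/3, -6)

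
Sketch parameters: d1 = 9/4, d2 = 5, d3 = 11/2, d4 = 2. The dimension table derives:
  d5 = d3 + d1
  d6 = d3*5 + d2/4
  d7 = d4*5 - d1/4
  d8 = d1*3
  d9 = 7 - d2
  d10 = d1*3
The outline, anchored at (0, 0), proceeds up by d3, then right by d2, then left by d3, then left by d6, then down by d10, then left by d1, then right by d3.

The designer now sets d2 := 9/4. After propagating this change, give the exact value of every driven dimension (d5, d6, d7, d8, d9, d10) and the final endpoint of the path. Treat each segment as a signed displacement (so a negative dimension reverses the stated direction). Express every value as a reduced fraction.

Apply edit: d2 := 9/4
  d5 = d3 + d1 = 31/4
  d6 = d3*5 + d2/4 = 449/16
  d7 = d4*5 - d1/4 = 151/16
  d8 = d1*3 = 27/4
  d9 = 7 - d2 = 19/4
  d10 = d1*3 = 27/4
Walk from origin (0, 0):
  seg 1: up by d3 = 11/2 → (0, 11/2)
  seg 2: right by d2 = 9/4 → (9/4, 11/2)
  seg 3: left by d3 = 11/2 → (-13/4, 11/2)
  seg 4: left by d6 = 449/16 → (-501/16, 11/2)
  seg 5: down by d10 = 27/4 → (-501/16, -5/4)
  seg 6: left by d1 = 9/4 → (-537/16, -5/4)
  seg 7: right by d3 = 11/2 → (-449/16, -5/4)

d5 = 31/4
d6 = 449/16
d7 = 151/16
d8 = 27/4
d9 = 19/4
d10 = 27/4
endpoint = (-449/16, -5/4)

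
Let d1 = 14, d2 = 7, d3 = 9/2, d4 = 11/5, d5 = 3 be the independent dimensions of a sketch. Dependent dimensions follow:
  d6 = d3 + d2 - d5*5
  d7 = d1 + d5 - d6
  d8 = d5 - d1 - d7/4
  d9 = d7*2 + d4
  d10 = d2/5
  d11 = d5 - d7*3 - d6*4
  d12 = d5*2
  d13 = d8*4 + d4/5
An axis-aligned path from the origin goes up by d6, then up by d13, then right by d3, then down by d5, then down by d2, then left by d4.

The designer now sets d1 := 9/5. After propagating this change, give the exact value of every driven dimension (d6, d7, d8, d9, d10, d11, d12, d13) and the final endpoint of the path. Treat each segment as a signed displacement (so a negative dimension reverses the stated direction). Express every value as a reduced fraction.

d6 = -7/2
d7 = 83/10
d8 = -7/8
d9 = 94/5
d10 = 7/5
d11 = -79/10
d12 = 6
d13 = -153/50
endpoint = (23/10, -414/25)

Apply edit: d1 := 9/5
  d6 = d3 + d2 - d5*5 = -7/2
  d7 = d1 + d5 - d6 = 83/10
  d8 = d5 - d1 - d7/4 = -7/8
  d9 = d7*2 + d4 = 94/5
  d10 = d2/5 = 7/5
  d11 = d5 - d7*3 - d6*4 = -79/10
  d12 = d5*2 = 6
  d13 = d8*4 + d4/5 = -153/50
Walk from origin (0, 0):
  seg 1: up by d6 = -7/2 → (0, -7/2)
  seg 2: up by d13 = -153/50 → (0, -164/25)
  seg 3: right by d3 = 9/2 → (9/2, -164/25)
  seg 4: down by d5 = 3 → (9/2, -239/25)
  seg 5: down by d2 = 7 → (9/2, -414/25)
  seg 6: left by d4 = 11/5 → (23/10, -414/25)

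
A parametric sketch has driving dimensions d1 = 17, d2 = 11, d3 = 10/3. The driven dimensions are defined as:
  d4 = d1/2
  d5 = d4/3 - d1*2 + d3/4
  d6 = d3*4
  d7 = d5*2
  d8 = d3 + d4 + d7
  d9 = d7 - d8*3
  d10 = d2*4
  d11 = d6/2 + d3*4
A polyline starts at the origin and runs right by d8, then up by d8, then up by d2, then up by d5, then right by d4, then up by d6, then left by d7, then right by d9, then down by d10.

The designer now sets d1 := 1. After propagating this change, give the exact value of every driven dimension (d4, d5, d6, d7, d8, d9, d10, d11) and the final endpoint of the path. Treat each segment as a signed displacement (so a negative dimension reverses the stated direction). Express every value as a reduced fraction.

d4 = 1/2
d5 = -1
d6 = 40/3
d7 = -2
d8 = 11/6
d9 = -15/2
d10 = 44
d11 = 20
endpoint = (-19/6, -113/6)

Apply edit: d1 := 1
  d4 = d1/2 = 1/2
  d5 = d4/3 - d1*2 + d3/4 = -1
  d6 = d3*4 = 40/3
  d7 = d5*2 = -2
  d8 = d3 + d4 + d7 = 11/6
  d9 = d7 - d8*3 = -15/2
  d10 = d2*4 = 44
  d11 = d6/2 + d3*4 = 20
Walk from origin (0, 0):
  seg 1: right by d8 = 11/6 → (11/6, 0)
  seg 2: up by d8 = 11/6 → (11/6, 11/6)
  seg 3: up by d2 = 11 → (11/6, 77/6)
  seg 4: up by d5 = -1 → (11/6, 71/6)
  seg 5: right by d4 = 1/2 → (7/3, 71/6)
  seg 6: up by d6 = 40/3 → (7/3, 151/6)
  seg 7: left by d7 = -2 → (13/3, 151/6)
  seg 8: right by d9 = -15/2 → (-19/6, 151/6)
  seg 9: down by d10 = 44 → (-19/6, -113/6)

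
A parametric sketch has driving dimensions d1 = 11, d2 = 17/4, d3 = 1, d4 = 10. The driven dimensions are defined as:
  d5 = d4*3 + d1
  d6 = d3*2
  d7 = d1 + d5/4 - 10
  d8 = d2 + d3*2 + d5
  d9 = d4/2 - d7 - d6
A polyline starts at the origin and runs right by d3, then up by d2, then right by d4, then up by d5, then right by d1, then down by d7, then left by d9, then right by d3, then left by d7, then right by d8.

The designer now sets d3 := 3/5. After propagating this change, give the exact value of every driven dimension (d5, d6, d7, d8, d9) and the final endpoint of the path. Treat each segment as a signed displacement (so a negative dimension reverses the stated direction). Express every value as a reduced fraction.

d5 = 41
d6 = 6/5
d7 = 45/4
d8 = 929/20
d9 = -149/20
endpoint = (1297/20, 34)

Apply edit: d3 := 3/5
  d5 = d4*3 + d1 = 41
  d6 = d3*2 = 6/5
  d7 = d1 + d5/4 - 10 = 45/4
  d8 = d2 + d3*2 + d5 = 929/20
  d9 = d4/2 - d7 - d6 = -149/20
Walk from origin (0, 0):
  seg 1: right by d3 = 3/5 → (3/5, 0)
  seg 2: up by d2 = 17/4 → (3/5, 17/4)
  seg 3: right by d4 = 10 → (53/5, 17/4)
  seg 4: up by d5 = 41 → (53/5, 181/4)
  seg 5: right by d1 = 11 → (108/5, 181/4)
  seg 6: down by d7 = 45/4 → (108/5, 34)
  seg 7: left by d9 = -149/20 → (581/20, 34)
  seg 8: right by d3 = 3/5 → (593/20, 34)
  seg 9: left by d7 = 45/4 → (92/5, 34)
  seg 10: right by d8 = 929/20 → (1297/20, 34)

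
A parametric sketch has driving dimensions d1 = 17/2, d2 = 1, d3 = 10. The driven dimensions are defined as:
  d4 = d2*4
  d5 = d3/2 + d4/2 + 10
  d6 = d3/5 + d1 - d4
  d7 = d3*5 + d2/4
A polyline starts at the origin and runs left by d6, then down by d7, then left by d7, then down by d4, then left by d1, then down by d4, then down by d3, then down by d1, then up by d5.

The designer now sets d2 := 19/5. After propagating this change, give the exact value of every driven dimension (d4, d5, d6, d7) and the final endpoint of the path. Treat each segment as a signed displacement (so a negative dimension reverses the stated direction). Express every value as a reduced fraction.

d4 = 76/5
d5 = 113/5
d6 = -47/10
d7 = 1019/20
endpoint = (-219/4, -309/4)

Apply edit: d2 := 19/5
  d4 = d2*4 = 76/5
  d5 = d3/2 + d4/2 + 10 = 113/5
  d6 = d3/5 + d1 - d4 = -47/10
  d7 = d3*5 + d2/4 = 1019/20
Walk from origin (0, 0):
  seg 1: left by d6 = -47/10 → (47/10, 0)
  seg 2: down by d7 = 1019/20 → (47/10, -1019/20)
  seg 3: left by d7 = 1019/20 → (-185/4, -1019/20)
  seg 4: down by d4 = 76/5 → (-185/4, -1323/20)
  seg 5: left by d1 = 17/2 → (-219/4, -1323/20)
  seg 6: down by d4 = 76/5 → (-219/4, -1627/20)
  seg 7: down by d3 = 10 → (-219/4, -1827/20)
  seg 8: down by d1 = 17/2 → (-219/4, -1997/20)
  seg 9: up by d5 = 113/5 → (-219/4, -309/4)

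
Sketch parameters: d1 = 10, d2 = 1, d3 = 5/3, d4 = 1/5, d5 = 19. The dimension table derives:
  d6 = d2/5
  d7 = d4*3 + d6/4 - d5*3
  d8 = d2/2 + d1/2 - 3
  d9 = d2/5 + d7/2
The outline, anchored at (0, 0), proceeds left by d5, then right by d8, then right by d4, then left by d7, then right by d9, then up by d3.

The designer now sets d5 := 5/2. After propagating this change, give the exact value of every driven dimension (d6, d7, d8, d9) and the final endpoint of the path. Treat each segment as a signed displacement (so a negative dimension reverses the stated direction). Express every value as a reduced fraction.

Apply edit: d5 := 5/2
  d6 = d2/5 = 1/5
  d7 = d4*3 + d6/4 - d5*3 = -137/20
  d8 = d2/2 + d1/2 - 3 = 5/2
  d9 = d2/5 + d7/2 = -129/40
Walk from origin (0, 0):
  seg 1: left by d5 = 5/2 → (-5/2, 0)
  seg 2: right by d8 = 5/2 → (0, 0)
  seg 3: right by d4 = 1/5 → (1/5, 0)
  seg 4: left by d7 = -137/20 → (141/20, 0)
  seg 5: right by d9 = -129/40 → (153/40, 0)
  seg 6: up by d3 = 5/3 → (153/40, 5/3)

d6 = 1/5
d7 = -137/20
d8 = 5/2
d9 = -129/40
endpoint = (153/40, 5/3)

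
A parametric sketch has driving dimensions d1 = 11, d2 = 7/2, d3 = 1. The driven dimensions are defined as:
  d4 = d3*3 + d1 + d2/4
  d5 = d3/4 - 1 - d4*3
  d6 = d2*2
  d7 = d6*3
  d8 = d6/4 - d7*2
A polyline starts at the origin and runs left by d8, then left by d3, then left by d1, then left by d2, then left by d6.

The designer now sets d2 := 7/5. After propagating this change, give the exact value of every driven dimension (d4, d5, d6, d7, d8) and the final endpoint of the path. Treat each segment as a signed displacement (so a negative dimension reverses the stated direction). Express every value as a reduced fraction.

Apply edit: d2 := 7/5
  d4 = d3*3 + d1 + d2/4 = 287/20
  d5 = d3/4 - 1 - d4*3 = -219/5
  d6 = d2*2 = 14/5
  d7 = d6*3 = 42/5
  d8 = d6/4 - d7*2 = -161/10
Walk from origin (0, 0):
  seg 1: left by d8 = -161/10 → (161/10, 0)
  seg 2: left by d3 = 1 → (151/10, 0)
  seg 3: left by d1 = 11 → (41/10, 0)
  seg 4: left by d2 = 7/5 → (27/10, 0)
  seg 5: left by d6 = 14/5 → (-1/10, 0)

d4 = 287/20
d5 = -219/5
d6 = 14/5
d7 = 42/5
d8 = -161/10
endpoint = (-1/10, 0)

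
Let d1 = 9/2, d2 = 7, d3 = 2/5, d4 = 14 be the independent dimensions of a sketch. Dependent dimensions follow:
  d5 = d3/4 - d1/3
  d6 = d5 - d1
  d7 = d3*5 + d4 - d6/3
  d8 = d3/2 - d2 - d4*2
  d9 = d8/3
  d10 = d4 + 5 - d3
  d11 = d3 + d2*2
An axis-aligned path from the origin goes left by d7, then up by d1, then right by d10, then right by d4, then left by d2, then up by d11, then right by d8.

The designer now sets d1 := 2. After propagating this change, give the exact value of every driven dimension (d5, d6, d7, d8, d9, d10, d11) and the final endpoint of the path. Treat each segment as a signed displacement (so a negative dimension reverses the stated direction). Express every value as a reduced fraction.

d5 = -17/30
d6 = -77/30
d7 = 1517/90
d8 = -174/5
d9 = -58/5
d10 = 93/5
d11 = 72/5
endpoint = (-469/18, 82/5)

Apply edit: d1 := 2
  d5 = d3/4 - d1/3 = -17/30
  d6 = d5 - d1 = -77/30
  d7 = d3*5 + d4 - d6/3 = 1517/90
  d8 = d3/2 - d2 - d4*2 = -174/5
  d9 = d8/3 = -58/5
  d10 = d4 + 5 - d3 = 93/5
  d11 = d3 + d2*2 = 72/5
Walk from origin (0, 0):
  seg 1: left by d7 = 1517/90 → (-1517/90, 0)
  seg 2: up by d1 = 2 → (-1517/90, 2)
  seg 3: right by d10 = 93/5 → (157/90, 2)
  seg 4: right by d4 = 14 → (1417/90, 2)
  seg 5: left by d2 = 7 → (787/90, 2)
  seg 6: up by d11 = 72/5 → (787/90, 82/5)
  seg 7: right by d8 = -174/5 → (-469/18, 82/5)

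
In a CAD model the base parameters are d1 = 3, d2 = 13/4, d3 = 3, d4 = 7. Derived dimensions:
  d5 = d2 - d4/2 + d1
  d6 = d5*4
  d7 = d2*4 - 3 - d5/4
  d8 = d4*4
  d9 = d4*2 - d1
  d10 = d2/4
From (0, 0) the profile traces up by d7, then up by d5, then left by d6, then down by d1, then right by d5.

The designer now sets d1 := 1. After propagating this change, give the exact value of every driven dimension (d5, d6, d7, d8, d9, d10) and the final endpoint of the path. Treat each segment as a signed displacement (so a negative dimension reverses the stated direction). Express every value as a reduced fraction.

d5 = 3/4
d6 = 3
d7 = 157/16
d8 = 28
d9 = 13
d10 = 13/16
endpoint = (-9/4, 153/16)

Apply edit: d1 := 1
  d5 = d2 - d4/2 + d1 = 3/4
  d6 = d5*4 = 3
  d7 = d2*4 - 3 - d5/4 = 157/16
  d8 = d4*4 = 28
  d9 = d4*2 - d1 = 13
  d10 = d2/4 = 13/16
Walk from origin (0, 0):
  seg 1: up by d7 = 157/16 → (0, 157/16)
  seg 2: up by d5 = 3/4 → (0, 169/16)
  seg 3: left by d6 = 3 → (-3, 169/16)
  seg 4: down by d1 = 1 → (-3, 153/16)
  seg 5: right by d5 = 3/4 → (-9/4, 153/16)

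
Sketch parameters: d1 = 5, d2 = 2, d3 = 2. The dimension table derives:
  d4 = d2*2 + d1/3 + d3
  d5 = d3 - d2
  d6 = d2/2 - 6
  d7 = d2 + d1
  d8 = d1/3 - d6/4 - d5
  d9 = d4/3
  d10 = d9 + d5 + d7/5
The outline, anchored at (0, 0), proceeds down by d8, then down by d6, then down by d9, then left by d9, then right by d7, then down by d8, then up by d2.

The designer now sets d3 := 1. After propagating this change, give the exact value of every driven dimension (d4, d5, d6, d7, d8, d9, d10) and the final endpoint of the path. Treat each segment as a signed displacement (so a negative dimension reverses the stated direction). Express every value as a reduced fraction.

d4 = 20/3
d5 = -1
d6 = -5
d7 = 7
d8 = 47/12
d9 = 20/9
d10 = 118/45
endpoint = (43/9, -55/18)

Apply edit: d3 := 1
  d4 = d2*2 + d1/3 + d3 = 20/3
  d5 = d3 - d2 = -1
  d6 = d2/2 - 6 = -5
  d7 = d2 + d1 = 7
  d8 = d1/3 - d6/4 - d5 = 47/12
  d9 = d4/3 = 20/9
  d10 = d9 + d5 + d7/5 = 118/45
Walk from origin (0, 0):
  seg 1: down by d8 = 47/12 → (0, -47/12)
  seg 2: down by d6 = -5 → (0, 13/12)
  seg 3: down by d9 = 20/9 → (0, -41/36)
  seg 4: left by d9 = 20/9 → (-20/9, -41/36)
  seg 5: right by d7 = 7 → (43/9, -41/36)
  seg 6: down by d8 = 47/12 → (43/9, -91/18)
  seg 7: up by d2 = 2 → (43/9, -55/18)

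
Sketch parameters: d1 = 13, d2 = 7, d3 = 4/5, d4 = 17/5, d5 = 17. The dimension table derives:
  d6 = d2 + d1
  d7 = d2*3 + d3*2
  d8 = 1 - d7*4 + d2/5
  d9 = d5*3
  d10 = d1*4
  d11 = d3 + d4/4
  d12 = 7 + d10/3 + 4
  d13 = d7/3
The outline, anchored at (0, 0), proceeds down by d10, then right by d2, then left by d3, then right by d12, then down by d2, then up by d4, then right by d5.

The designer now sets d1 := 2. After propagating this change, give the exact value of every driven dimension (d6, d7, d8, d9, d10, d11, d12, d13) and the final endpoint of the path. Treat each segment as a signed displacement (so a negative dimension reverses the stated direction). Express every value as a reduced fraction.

d6 = 9
d7 = 113/5
d8 = -88
d9 = 51
d10 = 8
d11 = 33/20
d12 = 41/3
d13 = 113/15
endpoint = (553/15, -58/5)

Apply edit: d1 := 2
  d6 = d2 + d1 = 9
  d7 = d2*3 + d3*2 = 113/5
  d8 = 1 - d7*4 + d2/5 = -88
  d9 = d5*3 = 51
  d10 = d1*4 = 8
  d11 = d3 + d4/4 = 33/20
  d12 = 7 + d10/3 + 4 = 41/3
  d13 = d7/3 = 113/15
Walk from origin (0, 0):
  seg 1: down by d10 = 8 → (0, -8)
  seg 2: right by d2 = 7 → (7, -8)
  seg 3: left by d3 = 4/5 → (31/5, -8)
  seg 4: right by d12 = 41/3 → (298/15, -8)
  seg 5: down by d2 = 7 → (298/15, -15)
  seg 6: up by d4 = 17/5 → (298/15, -58/5)
  seg 7: right by d5 = 17 → (553/15, -58/5)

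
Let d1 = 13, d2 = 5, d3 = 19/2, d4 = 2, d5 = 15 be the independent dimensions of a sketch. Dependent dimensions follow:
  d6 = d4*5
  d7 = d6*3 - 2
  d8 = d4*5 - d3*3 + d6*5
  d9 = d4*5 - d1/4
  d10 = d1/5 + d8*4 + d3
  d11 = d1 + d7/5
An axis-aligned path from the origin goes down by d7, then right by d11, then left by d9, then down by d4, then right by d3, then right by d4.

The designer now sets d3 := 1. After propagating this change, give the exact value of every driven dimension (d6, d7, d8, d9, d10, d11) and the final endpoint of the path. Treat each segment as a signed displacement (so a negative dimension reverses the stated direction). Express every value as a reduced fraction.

d6 = 10
d7 = 28
d8 = 57
d9 = 27/4
d10 = 1158/5
d11 = 93/5
endpoint = (297/20, -30)

Apply edit: d3 := 1
  d6 = d4*5 = 10
  d7 = d6*3 - 2 = 28
  d8 = d4*5 - d3*3 + d6*5 = 57
  d9 = d4*5 - d1/4 = 27/4
  d10 = d1/5 + d8*4 + d3 = 1158/5
  d11 = d1 + d7/5 = 93/5
Walk from origin (0, 0):
  seg 1: down by d7 = 28 → (0, -28)
  seg 2: right by d11 = 93/5 → (93/5, -28)
  seg 3: left by d9 = 27/4 → (237/20, -28)
  seg 4: down by d4 = 2 → (237/20, -30)
  seg 5: right by d3 = 1 → (257/20, -30)
  seg 6: right by d4 = 2 → (297/20, -30)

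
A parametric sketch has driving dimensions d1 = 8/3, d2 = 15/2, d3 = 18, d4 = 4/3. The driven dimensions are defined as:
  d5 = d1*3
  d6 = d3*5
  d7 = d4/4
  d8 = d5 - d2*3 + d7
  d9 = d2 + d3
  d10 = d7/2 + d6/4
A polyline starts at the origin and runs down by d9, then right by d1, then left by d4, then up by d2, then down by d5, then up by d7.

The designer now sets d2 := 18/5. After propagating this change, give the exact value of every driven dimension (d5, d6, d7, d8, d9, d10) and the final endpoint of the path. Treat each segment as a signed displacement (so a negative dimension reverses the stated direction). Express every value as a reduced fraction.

Apply edit: d2 := 18/5
  d5 = d1*3 = 8
  d6 = d3*5 = 90
  d7 = d4/4 = 1/3
  d8 = d5 - d2*3 + d7 = -37/15
  d9 = d2 + d3 = 108/5
  d10 = d7/2 + d6/4 = 68/3
Walk from origin (0, 0):
  seg 1: down by d9 = 108/5 → (0, -108/5)
  seg 2: right by d1 = 8/3 → (8/3, -108/5)
  seg 3: left by d4 = 4/3 → (4/3, -108/5)
  seg 4: up by d2 = 18/5 → (4/3, -18)
  seg 5: down by d5 = 8 → (4/3, -26)
  seg 6: up by d7 = 1/3 → (4/3, -77/3)

d5 = 8
d6 = 90
d7 = 1/3
d8 = -37/15
d9 = 108/5
d10 = 68/3
endpoint = (4/3, -77/3)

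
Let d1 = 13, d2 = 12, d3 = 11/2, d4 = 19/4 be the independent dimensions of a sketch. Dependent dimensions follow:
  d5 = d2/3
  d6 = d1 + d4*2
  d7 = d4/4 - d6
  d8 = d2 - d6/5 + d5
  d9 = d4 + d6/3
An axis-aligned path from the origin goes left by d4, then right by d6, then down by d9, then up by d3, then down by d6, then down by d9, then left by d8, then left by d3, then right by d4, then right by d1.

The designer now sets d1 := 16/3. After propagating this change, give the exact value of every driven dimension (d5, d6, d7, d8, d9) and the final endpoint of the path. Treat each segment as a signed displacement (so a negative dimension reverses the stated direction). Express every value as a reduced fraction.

d5 = 4
d6 = 89/6
d7 = -655/48
d8 = 391/30
d9 = 349/36
endpoint = (49/30, -517/18)

Apply edit: d1 := 16/3
  d5 = d2/3 = 4
  d6 = d1 + d4*2 = 89/6
  d7 = d4/4 - d6 = -655/48
  d8 = d2 - d6/5 + d5 = 391/30
  d9 = d4 + d6/3 = 349/36
Walk from origin (0, 0):
  seg 1: left by d4 = 19/4 → (-19/4, 0)
  seg 2: right by d6 = 89/6 → (121/12, 0)
  seg 3: down by d9 = 349/36 → (121/12, -349/36)
  seg 4: up by d3 = 11/2 → (121/12, -151/36)
  seg 5: down by d6 = 89/6 → (121/12, -685/36)
  seg 6: down by d9 = 349/36 → (121/12, -517/18)
  seg 7: left by d8 = 391/30 → (-59/20, -517/18)
  seg 8: left by d3 = 11/2 → (-169/20, -517/18)
  seg 9: right by d4 = 19/4 → (-37/10, -517/18)
  seg 10: right by d1 = 16/3 → (49/30, -517/18)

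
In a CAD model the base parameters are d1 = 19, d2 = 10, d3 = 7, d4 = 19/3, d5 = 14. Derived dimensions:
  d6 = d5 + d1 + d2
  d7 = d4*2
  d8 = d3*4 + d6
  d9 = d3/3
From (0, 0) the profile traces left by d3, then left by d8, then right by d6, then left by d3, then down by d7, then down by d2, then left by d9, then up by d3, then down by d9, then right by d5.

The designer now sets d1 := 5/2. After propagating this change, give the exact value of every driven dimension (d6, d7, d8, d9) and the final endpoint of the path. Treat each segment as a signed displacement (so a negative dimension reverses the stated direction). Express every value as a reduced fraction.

d6 = 53/2
d7 = 38/3
d8 = 109/2
d9 = 7/3
endpoint = (-91/3, -18)

Apply edit: d1 := 5/2
  d6 = d5 + d1 + d2 = 53/2
  d7 = d4*2 = 38/3
  d8 = d3*4 + d6 = 109/2
  d9 = d3/3 = 7/3
Walk from origin (0, 0):
  seg 1: left by d3 = 7 → (-7, 0)
  seg 2: left by d8 = 109/2 → (-123/2, 0)
  seg 3: right by d6 = 53/2 → (-35, 0)
  seg 4: left by d3 = 7 → (-42, 0)
  seg 5: down by d7 = 38/3 → (-42, -38/3)
  seg 6: down by d2 = 10 → (-42, -68/3)
  seg 7: left by d9 = 7/3 → (-133/3, -68/3)
  seg 8: up by d3 = 7 → (-133/3, -47/3)
  seg 9: down by d9 = 7/3 → (-133/3, -18)
  seg 10: right by d5 = 14 → (-91/3, -18)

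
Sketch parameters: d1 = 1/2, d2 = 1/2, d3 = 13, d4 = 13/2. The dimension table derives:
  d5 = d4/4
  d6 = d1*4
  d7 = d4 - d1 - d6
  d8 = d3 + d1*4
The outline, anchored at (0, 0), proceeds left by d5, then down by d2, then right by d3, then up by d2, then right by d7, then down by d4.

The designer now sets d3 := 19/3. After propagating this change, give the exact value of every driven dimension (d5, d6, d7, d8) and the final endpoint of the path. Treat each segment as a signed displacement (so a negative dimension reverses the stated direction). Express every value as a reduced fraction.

d5 = 13/8
d6 = 2
d7 = 4
d8 = 25/3
endpoint = (209/24, -13/2)

Apply edit: d3 := 19/3
  d5 = d4/4 = 13/8
  d6 = d1*4 = 2
  d7 = d4 - d1 - d6 = 4
  d8 = d3 + d1*4 = 25/3
Walk from origin (0, 0):
  seg 1: left by d5 = 13/8 → (-13/8, 0)
  seg 2: down by d2 = 1/2 → (-13/8, -1/2)
  seg 3: right by d3 = 19/3 → (113/24, -1/2)
  seg 4: up by d2 = 1/2 → (113/24, 0)
  seg 5: right by d7 = 4 → (209/24, 0)
  seg 6: down by d4 = 13/2 → (209/24, -13/2)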